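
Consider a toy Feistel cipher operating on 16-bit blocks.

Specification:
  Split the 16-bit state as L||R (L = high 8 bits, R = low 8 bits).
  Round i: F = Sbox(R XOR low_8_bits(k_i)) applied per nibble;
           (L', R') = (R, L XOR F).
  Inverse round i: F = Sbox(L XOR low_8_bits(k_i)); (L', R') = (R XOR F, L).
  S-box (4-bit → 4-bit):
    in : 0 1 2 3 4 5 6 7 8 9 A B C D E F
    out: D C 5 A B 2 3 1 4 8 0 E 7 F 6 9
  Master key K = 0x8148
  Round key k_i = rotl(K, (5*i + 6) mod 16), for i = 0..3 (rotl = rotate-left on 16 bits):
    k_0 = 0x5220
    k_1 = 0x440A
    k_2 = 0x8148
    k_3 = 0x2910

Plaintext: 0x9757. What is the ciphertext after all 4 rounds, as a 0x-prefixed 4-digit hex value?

0xA2F5

s_0 = plaintext = 0x9757
s_1 = Round(s_0, k_0) = 0x5786
s_2 = Round(s_1, k_1) = 0x8610
s_3 = Round(s_2, k_2) = 0x10A2
s_4 = Round(s_3, k_3) = 0xA2F5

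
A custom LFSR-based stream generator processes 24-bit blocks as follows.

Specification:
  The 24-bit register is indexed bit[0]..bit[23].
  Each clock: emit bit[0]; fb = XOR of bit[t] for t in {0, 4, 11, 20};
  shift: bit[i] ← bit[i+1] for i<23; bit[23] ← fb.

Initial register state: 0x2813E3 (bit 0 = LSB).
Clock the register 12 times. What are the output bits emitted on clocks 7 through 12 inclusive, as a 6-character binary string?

reg_0 = 0x2813E3
clock 1: out=1, reg = 0x9409F1
clock 2: out=1, reg = 0x4A04F8
clock 3: out=0, reg = 0xA5027C
clock 4: out=0, reg = 0xD2813E
clock 5: out=0, reg = 0x69409F
clock 6: out=1, reg = 0x34A04F
clock 7: out=1, reg = 0x1A5027
clock 8: out=1, reg = 0x0D2813
clock 9: out=1, reg = 0x869409
clock 10: out=1, reg = 0xC34A04
clock 11: out=0, reg = 0xE1A502
clock 12: out=0, reg = 0x70D281

111100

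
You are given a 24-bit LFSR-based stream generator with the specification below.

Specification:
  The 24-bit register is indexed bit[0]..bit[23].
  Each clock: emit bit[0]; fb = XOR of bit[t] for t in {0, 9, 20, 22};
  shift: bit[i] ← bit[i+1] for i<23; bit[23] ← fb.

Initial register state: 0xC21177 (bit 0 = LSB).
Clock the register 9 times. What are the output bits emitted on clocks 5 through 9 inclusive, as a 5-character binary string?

11101

reg_0 = 0xC21177
clock 1: out=1, reg = 0x6108BB
clock 2: out=1, reg = 0x30845D
clock 3: out=1, reg = 0x18422E
clock 4: out=0, reg = 0x0C2117
clock 5: out=1, reg = 0x86108B
clock 6: out=1, reg = 0xC30845
clock 7: out=1, reg = 0x618422
clock 8: out=0, reg = 0xB0C211
clock 9: out=1, reg = 0xD86108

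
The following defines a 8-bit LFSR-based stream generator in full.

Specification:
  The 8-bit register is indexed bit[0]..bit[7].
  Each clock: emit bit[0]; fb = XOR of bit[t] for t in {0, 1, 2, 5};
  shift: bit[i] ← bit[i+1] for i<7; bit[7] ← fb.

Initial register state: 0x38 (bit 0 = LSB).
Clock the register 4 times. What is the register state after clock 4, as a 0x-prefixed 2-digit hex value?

reg_0 = 0x38
clock 1: out=0, reg = 0x9C
clock 2: out=0, reg = 0xCE
clock 3: out=0, reg = 0x67
clock 4: out=1, reg = 0x33

0x33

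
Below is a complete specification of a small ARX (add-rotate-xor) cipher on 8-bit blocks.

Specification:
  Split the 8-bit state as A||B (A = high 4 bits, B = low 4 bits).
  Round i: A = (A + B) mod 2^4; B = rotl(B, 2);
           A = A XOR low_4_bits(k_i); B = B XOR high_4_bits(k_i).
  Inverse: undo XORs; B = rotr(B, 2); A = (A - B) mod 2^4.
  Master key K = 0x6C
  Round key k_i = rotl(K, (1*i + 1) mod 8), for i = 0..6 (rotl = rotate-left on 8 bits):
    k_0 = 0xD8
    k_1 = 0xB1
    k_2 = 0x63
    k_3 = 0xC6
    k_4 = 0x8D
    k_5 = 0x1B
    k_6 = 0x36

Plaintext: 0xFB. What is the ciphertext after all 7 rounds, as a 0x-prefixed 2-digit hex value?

s_0 = plaintext = 0xFB
s_1 = Round(s_0, k_0) = 0x23
s_2 = Round(s_1, k_1) = 0x47
s_3 = Round(s_2, k_2) = 0x8B
s_4 = Round(s_3, k_3) = 0x52
s_5 = Round(s_4, k_4) = 0xA0
s_6 = Round(s_5, k_5) = 0x11
s_7 = Round(s_6, k_6) = 0x47

0x47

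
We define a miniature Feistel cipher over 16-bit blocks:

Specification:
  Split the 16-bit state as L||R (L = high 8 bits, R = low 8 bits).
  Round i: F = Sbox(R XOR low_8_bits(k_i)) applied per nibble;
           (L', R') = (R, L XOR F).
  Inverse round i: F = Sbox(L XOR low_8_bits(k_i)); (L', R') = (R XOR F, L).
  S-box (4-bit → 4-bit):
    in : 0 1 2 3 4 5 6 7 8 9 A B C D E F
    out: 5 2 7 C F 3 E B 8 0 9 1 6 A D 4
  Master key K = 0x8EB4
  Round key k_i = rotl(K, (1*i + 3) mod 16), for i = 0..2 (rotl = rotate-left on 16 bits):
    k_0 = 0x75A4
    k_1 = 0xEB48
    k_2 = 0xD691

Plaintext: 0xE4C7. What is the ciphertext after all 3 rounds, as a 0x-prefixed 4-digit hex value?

0x3294

s_0 = plaintext = 0xE4C7
s_1 = Round(s_0, k_0) = 0xC708
s_2 = Round(s_1, k_1) = 0x0832
s_3 = Round(s_2, k_2) = 0x3294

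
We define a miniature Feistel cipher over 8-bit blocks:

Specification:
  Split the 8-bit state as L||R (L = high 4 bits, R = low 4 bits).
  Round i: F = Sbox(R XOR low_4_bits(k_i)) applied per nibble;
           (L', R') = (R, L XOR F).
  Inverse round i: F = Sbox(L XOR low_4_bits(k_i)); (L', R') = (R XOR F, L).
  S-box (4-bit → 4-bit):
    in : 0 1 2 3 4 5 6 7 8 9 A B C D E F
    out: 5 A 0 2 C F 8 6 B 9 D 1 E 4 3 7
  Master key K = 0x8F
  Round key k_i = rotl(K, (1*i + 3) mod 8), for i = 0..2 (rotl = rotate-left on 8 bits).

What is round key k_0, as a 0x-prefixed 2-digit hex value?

0x7C

K = 0x8F
k_0 = rotl(K, (1*0+3) mod 8) = rotl(K, 3) = 0x7C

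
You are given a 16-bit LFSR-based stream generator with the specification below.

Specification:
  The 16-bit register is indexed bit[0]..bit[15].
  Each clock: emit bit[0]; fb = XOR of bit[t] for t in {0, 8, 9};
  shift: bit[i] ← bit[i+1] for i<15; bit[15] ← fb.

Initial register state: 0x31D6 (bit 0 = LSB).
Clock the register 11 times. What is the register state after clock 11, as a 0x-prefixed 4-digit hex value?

0x2FE6

reg_0 = 0x31D6
clock 1: out=0, reg = 0x98EB
clock 2: out=1, reg = 0xCC75
clock 3: out=1, reg = 0xE63A
clock 4: out=0, reg = 0xF31D
clock 5: out=1, reg = 0xF98E
clock 6: out=0, reg = 0xFCC7
clock 7: out=1, reg = 0xFE63
clock 8: out=1, reg = 0x7F31
clock 9: out=1, reg = 0xBF98
clock 10: out=0, reg = 0x5FCC
clock 11: out=0, reg = 0x2FE6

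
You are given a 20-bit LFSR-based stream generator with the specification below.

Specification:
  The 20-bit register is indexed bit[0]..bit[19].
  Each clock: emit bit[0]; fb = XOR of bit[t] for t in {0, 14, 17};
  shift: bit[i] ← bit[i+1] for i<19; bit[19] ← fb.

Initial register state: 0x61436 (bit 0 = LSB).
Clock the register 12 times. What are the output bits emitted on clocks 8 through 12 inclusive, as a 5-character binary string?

00010

reg_0 = 0x61436
clock 1: out=0, reg = 0xB0A1B
clock 2: out=1, reg = 0x5850D
clock 3: out=1, reg = 0xAC286
clock 4: out=0, reg = 0x56143
clock 5: out=1, reg = 0x2B0A1
clock 6: out=1, reg = 0x15850
clock 7: out=0, reg = 0x8AC28
clock 8: out=0, reg = 0x45614
clock 9: out=0, reg = 0xA2B0A
clock 10: out=0, reg = 0xD1585
clock 11: out=1, reg = 0xE8AC2
clock 12: out=0, reg = 0xF4561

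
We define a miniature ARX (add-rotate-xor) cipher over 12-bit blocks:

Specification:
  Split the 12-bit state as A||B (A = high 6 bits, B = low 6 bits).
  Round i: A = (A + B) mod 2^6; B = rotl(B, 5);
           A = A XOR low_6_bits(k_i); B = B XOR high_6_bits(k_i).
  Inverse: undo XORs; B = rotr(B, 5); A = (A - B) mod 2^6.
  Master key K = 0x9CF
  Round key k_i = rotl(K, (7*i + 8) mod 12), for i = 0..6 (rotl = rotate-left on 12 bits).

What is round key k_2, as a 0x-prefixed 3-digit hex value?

0xE73

K = 0x9CF
k_0 = rotl(K, (7*0+8) mod 12) = rotl(K, 8) = 0xF9C
k_1 = rotl(K, (7*1+8) mod 12) = rotl(K, 3) = 0xE7C
k_2 = rotl(K, (7*2+8) mod 12) = rotl(K, 10) = 0xE73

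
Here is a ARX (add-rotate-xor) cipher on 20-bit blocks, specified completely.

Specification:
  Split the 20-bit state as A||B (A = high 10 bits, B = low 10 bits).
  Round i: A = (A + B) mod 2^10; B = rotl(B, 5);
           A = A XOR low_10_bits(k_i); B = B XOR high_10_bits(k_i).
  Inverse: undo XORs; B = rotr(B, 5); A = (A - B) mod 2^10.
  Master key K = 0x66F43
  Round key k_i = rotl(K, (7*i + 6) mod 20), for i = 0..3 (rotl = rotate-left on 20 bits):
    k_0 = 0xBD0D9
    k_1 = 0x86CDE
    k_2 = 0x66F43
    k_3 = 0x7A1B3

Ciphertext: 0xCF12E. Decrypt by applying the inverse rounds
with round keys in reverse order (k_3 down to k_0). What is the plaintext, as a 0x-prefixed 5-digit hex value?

s_0 = ciphertext = 0xCF12E
s_1 = InvRound(s_0, k_3) = 0x724C6
s_2 = InvRound(s_1, k_2) = 0xB83AA
s_3 = InvRound(s_2, k_1) = 0x0462D
s_4 = InvRound(s_3, k_0) = 0x68B26

0x68B26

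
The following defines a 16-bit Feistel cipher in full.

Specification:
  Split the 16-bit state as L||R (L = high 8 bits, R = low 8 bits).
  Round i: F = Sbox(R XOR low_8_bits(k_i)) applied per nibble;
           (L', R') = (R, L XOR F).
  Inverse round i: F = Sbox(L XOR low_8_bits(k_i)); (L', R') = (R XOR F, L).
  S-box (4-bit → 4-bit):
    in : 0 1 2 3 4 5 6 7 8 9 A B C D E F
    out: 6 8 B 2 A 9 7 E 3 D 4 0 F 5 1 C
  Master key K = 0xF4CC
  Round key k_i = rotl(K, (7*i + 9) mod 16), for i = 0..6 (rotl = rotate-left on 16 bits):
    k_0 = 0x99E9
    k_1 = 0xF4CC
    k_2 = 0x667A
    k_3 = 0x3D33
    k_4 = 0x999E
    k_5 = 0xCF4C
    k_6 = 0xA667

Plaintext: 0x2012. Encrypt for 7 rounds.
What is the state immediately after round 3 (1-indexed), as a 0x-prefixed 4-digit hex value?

0xADBE

s_0 = plaintext = 0x2012
s_1 = Round(s_0, k_0) = 0x12E0
s_2 = Round(s_1, k_1) = 0xE0AD
s_3 = Round(s_2, k_2) = 0xADBE
s_4 = Round(s_3, k_3) = 0xBE98
s_5 = Round(s_4, k_4) = 0x98D9
s_6 = Round(s_5, k_5) = 0xD941
s_7 = Round(s_6, k_6) = 0x416E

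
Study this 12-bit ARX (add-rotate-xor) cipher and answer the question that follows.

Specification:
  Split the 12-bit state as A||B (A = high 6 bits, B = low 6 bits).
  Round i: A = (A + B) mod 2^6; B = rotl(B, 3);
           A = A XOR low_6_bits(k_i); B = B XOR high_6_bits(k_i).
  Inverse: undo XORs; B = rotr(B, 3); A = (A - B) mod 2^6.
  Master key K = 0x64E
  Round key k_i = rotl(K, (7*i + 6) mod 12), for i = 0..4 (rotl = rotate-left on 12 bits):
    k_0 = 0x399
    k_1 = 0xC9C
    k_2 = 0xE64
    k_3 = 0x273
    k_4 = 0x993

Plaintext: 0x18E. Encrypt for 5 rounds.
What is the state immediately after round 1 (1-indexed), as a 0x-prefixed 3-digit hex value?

0x37F

s_0 = plaintext = 0x18E
s_1 = Round(s_0, k_0) = 0x37F
s_2 = Round(s_1, k_1) = 0x40D
s_3 = Round(s_2, k_2) = 0xE50
s_4 = Round(s_3, k_3) = 0xE8B
s_5 = Round(s_4, k_4) = 0x5BF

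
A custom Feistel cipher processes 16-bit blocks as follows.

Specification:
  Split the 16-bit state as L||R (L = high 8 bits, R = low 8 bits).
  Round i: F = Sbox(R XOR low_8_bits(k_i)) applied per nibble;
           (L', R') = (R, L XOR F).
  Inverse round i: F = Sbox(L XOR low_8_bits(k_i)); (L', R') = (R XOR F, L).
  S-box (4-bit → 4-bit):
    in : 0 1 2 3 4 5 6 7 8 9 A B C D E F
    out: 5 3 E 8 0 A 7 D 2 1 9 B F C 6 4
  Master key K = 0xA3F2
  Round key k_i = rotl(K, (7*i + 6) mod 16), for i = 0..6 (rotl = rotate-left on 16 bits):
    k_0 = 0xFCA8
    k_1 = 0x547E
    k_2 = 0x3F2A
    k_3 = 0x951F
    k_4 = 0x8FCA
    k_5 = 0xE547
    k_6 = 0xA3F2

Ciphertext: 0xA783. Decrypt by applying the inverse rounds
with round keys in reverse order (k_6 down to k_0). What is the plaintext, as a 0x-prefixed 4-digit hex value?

s_0 = ciphertext = 0xA783
s_1 = InvRound(s_0, k_6) = 0x29A7
s_2 = InvRound(s_1, k_5) = 0xD129
s_3 = InvRound(s_2, k_4) = 0x12D1
s_4 = InvRound(s_3, k_3) = 0x8D12
s_5 = InvRound(s_4, k_2) = 0x8F8D
s_6 = InvRound(s_5, k_1) = 0xCE8F
s_7 = InvRound(s_6, k_0) = 0xF8CE

0xF8CE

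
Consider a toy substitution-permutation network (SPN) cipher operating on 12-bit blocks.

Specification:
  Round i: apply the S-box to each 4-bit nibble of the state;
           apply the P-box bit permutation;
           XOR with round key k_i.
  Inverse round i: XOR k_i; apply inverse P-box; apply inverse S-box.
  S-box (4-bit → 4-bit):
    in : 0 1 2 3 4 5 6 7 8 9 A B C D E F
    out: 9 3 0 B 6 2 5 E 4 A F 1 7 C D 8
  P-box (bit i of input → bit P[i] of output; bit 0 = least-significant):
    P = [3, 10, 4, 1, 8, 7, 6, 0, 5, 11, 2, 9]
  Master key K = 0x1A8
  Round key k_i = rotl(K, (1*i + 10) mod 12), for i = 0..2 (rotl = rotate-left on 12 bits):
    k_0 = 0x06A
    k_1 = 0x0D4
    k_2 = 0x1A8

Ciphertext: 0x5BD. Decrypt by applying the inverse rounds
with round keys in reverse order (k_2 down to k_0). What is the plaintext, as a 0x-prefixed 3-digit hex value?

0x26B

s_0 = ciphertext = 0x5BD
s_1 = InvRound(s_0, k_2) = 0x8F4
s_2 = InvRound(s_1, k_1) = 0x122
s_3 = InvRound(s_2, k_0) = 0x26B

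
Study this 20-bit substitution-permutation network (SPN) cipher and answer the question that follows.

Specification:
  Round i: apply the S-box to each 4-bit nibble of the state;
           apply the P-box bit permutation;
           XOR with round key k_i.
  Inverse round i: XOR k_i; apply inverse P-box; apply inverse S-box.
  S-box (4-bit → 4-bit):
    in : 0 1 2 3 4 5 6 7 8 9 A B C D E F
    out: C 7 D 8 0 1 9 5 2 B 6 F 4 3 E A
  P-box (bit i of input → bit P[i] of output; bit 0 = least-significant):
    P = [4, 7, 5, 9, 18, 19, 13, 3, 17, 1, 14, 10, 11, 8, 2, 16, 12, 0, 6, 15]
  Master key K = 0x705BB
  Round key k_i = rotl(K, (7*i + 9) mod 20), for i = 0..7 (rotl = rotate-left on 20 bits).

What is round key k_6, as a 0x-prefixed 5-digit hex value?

0xDDB82

K = 0x705BB
k_0 = rotl(K, (7*0+9) mod 20) = rotl(K, 9) = 0xB76E0
k_1 = rotl(K, (7*1+9) mod 20) = rotl(K, 16) = 0xB705B
k_2 = rotl(K, (7*2+9) mod 20) = rotl(K, 3) = 0x82DDB
k_3 = rotl(K, (7*3+9) mod 20) = rotl(K, 10) = 0x6EDC1
k_4 = rotl(K, (7*4+9) mod 20) = rotl(K, 17) = 0x6E0B7
k_5 = rotl(K, (7*5+9) mod 20) = rotl(K, 4) = 0x05BB7
k_6 = rotl(K, (7*6+9) mod 20) = rotl(K, 11) = 0xDDB82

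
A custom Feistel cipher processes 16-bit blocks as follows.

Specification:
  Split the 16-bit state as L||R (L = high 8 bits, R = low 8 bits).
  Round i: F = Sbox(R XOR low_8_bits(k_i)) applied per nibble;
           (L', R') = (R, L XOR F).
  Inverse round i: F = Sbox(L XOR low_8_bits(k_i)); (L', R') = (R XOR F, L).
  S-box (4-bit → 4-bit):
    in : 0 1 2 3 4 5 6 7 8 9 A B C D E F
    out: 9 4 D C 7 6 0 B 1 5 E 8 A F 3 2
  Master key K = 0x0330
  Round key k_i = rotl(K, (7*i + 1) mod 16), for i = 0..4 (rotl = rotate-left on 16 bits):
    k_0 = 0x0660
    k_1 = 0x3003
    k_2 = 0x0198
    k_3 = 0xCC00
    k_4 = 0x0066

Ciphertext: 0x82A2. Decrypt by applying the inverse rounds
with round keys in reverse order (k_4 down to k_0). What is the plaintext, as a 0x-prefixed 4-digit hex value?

0xFCEE

s_0 = ciphertext = 0x82A2
s_1 = InvRound(s_0, k_4) = 0x9582
s_2 = InvRound(s_1, k_3) = 0xD495
s_3 = InvRound(s_2, k_2) = 0xEFD4
s_4 = InvRound(s_3, k_1) = 0xEEEF
s_5 = InvRound(s_4, k_0) = 0xFCEE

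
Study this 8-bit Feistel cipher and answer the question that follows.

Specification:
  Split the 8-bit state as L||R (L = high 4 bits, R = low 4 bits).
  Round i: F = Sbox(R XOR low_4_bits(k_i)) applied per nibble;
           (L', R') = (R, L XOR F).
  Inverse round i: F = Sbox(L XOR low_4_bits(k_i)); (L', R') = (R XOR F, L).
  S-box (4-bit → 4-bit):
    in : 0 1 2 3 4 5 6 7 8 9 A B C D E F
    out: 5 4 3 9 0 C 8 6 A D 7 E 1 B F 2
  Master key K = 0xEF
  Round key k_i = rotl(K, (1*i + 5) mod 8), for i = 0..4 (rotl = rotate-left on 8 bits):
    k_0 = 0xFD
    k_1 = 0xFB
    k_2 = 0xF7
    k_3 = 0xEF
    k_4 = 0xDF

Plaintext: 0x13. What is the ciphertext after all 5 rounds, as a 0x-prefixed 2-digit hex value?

s_0 = plaintext = 0x13
s_1 = Round(s_0, k_0) = 0x3E
s_2 = Round(s_1, k_1) = 0xEF
s_3 = Round(s_2, k_2) = 0xF4
s_4 = Round(s_3, k_3) = 0x41
s_5 = Round(s_4, k_4) = 0x1B

0x1B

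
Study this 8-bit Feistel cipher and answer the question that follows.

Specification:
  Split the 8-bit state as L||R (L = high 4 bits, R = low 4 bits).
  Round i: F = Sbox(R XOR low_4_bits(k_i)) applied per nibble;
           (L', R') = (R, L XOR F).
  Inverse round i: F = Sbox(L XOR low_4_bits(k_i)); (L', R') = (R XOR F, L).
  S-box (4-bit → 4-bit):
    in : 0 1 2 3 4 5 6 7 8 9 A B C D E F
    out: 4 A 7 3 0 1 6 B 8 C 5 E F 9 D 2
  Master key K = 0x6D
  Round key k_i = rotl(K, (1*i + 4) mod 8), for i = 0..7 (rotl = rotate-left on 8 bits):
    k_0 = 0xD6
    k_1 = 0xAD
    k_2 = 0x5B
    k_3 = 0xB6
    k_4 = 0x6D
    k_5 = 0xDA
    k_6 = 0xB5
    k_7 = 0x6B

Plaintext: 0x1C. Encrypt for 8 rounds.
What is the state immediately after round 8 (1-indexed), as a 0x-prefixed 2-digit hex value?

s_0 = plaintext = 0x1C
s_1 = Round(s_0, k_0) = 0xC4
s_2 = Round(s_1, k_1) = 0x40
s_3 = Round(s_2, k_2) = 0x0A
s_4 = Round(s_3, k_3) = 0xAF
s_5 = Round(s_4, k_4) = 0xFD
s_6 = Round(s_5, k_5) = 0xD4
s_7 = Round(s_6, k_6) = 0x47
s_8 = Round(s_7, k_7) = 0x7B

0x7B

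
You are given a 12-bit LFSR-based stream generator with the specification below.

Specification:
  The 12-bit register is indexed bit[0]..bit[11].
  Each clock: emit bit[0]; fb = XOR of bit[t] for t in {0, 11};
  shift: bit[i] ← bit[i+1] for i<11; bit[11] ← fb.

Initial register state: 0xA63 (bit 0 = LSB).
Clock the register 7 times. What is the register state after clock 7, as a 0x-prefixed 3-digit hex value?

0xBD4

reg_0 = 0xA63
clock 1: out=1, reg = 0x531
clock 2: out=1, reg = 0xA98
clock 3: out=0, reg = 0xD4C
clock 4: out=0, reg = 0xEA6
clock 5: out=0, reg = 0xF53
clock 6: out=1, reg = 0x7A9
clock 7: out=1, reg = 0xBD4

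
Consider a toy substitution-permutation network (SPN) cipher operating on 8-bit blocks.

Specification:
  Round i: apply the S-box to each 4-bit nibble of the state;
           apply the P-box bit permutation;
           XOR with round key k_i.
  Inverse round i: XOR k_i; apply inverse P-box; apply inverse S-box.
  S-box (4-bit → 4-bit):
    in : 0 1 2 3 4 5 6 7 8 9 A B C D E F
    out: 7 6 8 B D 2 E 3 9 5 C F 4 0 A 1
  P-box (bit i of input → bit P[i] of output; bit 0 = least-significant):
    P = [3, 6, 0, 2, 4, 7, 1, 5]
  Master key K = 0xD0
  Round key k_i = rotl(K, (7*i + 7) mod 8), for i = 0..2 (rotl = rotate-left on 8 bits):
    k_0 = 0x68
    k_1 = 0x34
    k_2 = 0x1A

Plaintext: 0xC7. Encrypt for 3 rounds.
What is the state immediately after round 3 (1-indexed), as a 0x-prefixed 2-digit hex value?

s_0 = plaintext = 0xC7
s_1 = Round(s_0, k_0) = 0x22
s_2 = Round(s_1, k_1) = 0x10
s_3 = Round(s_2, k_2) = 0xD1

0xD1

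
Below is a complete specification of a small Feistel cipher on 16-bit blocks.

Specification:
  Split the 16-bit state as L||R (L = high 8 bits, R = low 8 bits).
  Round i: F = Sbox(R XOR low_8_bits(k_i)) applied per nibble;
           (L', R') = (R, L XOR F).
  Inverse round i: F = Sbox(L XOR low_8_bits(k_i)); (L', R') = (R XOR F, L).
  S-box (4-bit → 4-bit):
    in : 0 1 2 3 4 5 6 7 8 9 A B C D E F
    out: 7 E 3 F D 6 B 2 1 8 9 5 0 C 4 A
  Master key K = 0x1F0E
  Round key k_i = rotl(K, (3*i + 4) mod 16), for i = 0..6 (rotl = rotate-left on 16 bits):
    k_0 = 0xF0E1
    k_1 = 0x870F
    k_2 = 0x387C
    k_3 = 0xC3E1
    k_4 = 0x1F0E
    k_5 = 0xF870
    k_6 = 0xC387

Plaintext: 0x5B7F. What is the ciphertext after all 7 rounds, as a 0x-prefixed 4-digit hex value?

0x6E42

s_0 = plaintext = 0x5B7F
s_1 = Round(s_0, k_0) = 0x7FDF
s_2 = Round(s_1, k_1) = 0xDFB8
s_3 = Round(s_2, k_2) = 0xB8D2
s_4 = Round(s_3, k_3) = 0xD247
s_5 = Round(s_4, k_4) = 0x470A
s_6 = Round(s_5, k_5) = 0x0A6E
s_7 = Round(s_6, k_6) = 0x6E42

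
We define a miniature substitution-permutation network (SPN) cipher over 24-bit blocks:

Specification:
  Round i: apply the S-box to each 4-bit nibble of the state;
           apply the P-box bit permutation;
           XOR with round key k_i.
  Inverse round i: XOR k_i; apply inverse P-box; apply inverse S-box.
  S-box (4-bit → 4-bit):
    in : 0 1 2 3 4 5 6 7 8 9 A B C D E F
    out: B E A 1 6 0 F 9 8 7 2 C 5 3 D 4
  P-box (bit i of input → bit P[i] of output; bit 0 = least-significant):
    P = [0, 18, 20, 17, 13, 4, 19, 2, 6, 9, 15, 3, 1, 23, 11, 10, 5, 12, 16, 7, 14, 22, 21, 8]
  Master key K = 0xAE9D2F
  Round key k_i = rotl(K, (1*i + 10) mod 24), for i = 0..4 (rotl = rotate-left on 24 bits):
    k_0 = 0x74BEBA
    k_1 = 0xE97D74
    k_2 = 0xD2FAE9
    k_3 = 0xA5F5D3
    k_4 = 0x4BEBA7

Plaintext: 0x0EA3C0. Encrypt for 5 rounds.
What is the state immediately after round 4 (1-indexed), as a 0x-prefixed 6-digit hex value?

0x06BBE9

s_0 = plaintext = 0x0EA3C0
s_1 = Round(s_0, k_0) = 0xBBDF5B
s_2 = Round(s_1, k_1) = 0x5AFCF6
s_3 = Round(s_2, k_2) = 0xCC62A8
s_4 = Round(s_3, k_3) = 0x06BBE9
s_5 = Round(s_4, k_4) = 0x16160A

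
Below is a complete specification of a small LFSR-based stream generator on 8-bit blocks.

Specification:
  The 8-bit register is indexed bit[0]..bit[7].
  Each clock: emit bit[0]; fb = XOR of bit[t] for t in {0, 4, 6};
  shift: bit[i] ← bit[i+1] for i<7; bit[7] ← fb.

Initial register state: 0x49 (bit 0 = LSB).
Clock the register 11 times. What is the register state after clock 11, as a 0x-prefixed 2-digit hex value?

0x4F

reg_0 = 0x49
clock 1: out=1, reg = 0x24
clock 2: out=0, reg = 0x12
clock 3: out=0, reg = 0x89
clock 4: out=1, reg = 0xC4
clock 5: out=0, reg = 0xE2
clock 6: out=0, reg = 0xF1
clock 7: out=1, reg = 0xF8
clock 8: out=0, reg = 0x7C
clock 9: out=0, reg = 0x3E
clock 10: out=0, reg = 0x9F
clock 11: out=1, reg = 0x4F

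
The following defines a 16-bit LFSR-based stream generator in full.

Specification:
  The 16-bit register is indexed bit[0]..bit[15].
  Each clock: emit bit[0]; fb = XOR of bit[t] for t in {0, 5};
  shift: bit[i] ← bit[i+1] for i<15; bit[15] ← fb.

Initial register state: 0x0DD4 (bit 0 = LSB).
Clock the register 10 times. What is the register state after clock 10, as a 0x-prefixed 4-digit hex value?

0x6E83

reg_0 = 0x0DD4
clock 1: out=0, reg = 0x06EA
clock 2: out=0, reg = 0x8375
clock 3: out=1, reg = 0x41BA
clock 4: out=0, reg = 0xA0DD
clock 5: out=1, reg = 0xD06E
clock 6: out=0, reg = 0xE837
clock 7: out=1, reg = 0x741B
clock 8: out=1, reg = 0xBA0D
clock 9: out=1, reg = 0xDD06
clock 10: out=0, reg = 0x6E83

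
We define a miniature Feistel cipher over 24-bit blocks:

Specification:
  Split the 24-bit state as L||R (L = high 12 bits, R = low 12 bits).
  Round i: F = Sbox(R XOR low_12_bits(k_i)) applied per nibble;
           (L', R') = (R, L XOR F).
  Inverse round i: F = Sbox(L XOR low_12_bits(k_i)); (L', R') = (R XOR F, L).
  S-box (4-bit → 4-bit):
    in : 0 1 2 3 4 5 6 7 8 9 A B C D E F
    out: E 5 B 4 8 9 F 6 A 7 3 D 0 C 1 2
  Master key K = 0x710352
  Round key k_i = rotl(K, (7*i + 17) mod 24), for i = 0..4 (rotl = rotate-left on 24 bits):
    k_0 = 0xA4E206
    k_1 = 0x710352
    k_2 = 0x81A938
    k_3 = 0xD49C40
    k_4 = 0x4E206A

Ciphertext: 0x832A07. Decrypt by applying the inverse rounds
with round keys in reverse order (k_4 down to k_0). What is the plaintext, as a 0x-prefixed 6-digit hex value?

0xCBD7F0

s_0 = ciphertext = 0x832A07
s_1 = InvRound(s_0, k_4) = 0x09D832
s_2 = InvRound(s_1, k_3) = 0x8FE09D
s_3 = InvRound(s_2, k_2) = 0x5928FE
s_4 = InvRound(s_3, k_1) = 0x7F0592
s_5 = InvRound(s_4, k_0) = 0xCBD7F0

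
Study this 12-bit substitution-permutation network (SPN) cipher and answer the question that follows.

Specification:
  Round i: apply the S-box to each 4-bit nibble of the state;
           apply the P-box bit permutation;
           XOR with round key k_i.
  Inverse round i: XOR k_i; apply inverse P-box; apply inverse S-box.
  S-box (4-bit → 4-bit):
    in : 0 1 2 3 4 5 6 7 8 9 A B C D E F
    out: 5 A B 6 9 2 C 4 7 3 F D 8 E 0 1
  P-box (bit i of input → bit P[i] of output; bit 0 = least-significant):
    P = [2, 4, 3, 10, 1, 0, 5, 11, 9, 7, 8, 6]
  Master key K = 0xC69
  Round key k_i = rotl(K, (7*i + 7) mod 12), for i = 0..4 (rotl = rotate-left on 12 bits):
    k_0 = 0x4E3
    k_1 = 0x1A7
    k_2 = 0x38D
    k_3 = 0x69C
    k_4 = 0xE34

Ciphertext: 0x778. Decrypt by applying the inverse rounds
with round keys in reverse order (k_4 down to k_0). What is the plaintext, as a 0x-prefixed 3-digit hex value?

s_0 = ciphertext = 0x778
s_1 = InvRound(s_0, k_4) = 0x6C0
s_2 = InvRound(s_1, k_3) = 0xCE8
s_3 = InvRound(s_2, k_2) = 0xBD4
s_4 = InvRound(s_3, k_1) = 0x4A5
s_5 = InvRound(s_4, k_0) = 0xCFF

0xCFF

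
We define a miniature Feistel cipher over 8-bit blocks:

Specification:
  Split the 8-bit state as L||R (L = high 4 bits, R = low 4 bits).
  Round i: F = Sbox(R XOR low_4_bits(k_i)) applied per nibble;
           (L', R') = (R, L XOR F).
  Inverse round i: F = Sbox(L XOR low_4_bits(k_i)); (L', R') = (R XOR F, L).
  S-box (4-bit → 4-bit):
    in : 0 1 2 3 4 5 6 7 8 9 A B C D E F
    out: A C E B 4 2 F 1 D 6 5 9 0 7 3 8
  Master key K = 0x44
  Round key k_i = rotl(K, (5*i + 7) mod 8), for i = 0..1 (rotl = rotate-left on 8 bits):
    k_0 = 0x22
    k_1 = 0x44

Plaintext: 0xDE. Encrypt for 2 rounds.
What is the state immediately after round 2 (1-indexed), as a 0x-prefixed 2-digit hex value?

s_0 = plaintext = 0xDE
s_1 = Round(s_0, k_0) = 0xED
s_2 = Round(s_1, k_1) = 0xD8

0xD8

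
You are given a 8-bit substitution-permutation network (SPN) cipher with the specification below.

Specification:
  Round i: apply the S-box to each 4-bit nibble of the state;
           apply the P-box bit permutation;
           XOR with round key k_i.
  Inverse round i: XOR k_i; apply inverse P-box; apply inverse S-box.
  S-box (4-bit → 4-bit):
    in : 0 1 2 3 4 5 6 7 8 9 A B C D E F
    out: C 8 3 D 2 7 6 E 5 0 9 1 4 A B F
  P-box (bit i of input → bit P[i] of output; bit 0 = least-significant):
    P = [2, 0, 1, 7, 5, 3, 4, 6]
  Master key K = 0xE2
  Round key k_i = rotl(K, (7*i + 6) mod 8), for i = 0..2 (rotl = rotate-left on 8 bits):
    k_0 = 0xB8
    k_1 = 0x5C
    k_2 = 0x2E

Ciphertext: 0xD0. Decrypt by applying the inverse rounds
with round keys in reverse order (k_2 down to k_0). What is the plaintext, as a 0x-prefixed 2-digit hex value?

s_0 = ciphertext = 0xD0
s_1 = InvRound(s_0, k_2) = 0xF3
s_2 = InvRound(s_1, k_1) = 0x2F
s_3 = InvRound(s_2, k_0) = 0xCF

0xCF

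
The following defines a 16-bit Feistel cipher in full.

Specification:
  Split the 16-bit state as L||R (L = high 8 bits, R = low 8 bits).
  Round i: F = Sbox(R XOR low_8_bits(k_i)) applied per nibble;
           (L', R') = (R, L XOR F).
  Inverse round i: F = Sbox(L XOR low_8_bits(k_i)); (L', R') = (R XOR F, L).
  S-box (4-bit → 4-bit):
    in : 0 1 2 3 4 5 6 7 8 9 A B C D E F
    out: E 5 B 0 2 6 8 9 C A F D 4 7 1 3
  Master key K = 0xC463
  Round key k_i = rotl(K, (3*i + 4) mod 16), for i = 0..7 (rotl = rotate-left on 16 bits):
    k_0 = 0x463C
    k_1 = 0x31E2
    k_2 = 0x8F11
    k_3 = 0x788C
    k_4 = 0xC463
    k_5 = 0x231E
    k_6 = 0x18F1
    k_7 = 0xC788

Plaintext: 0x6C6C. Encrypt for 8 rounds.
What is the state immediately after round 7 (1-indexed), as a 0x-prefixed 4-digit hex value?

0x6816

s_0 = plaintext = 0x6C6C
s_1 = Round(s_0, k_0) = 0x6C02
s_2 = Round(s_1, k_1) = 0x0272
s_3 = Round(s_2, k_2) = 0x7282
s_4 = Round(s_3, k_3) = 0x8293
s_5 = Round(s_4, k_4) = 0x93BC
s_6 = Round(s_5, k_5) = 0xBC68
s_7 = Round(s_6, k_6) = 0x6816
s_8 = Round(s_7, k_7) = 0x16C9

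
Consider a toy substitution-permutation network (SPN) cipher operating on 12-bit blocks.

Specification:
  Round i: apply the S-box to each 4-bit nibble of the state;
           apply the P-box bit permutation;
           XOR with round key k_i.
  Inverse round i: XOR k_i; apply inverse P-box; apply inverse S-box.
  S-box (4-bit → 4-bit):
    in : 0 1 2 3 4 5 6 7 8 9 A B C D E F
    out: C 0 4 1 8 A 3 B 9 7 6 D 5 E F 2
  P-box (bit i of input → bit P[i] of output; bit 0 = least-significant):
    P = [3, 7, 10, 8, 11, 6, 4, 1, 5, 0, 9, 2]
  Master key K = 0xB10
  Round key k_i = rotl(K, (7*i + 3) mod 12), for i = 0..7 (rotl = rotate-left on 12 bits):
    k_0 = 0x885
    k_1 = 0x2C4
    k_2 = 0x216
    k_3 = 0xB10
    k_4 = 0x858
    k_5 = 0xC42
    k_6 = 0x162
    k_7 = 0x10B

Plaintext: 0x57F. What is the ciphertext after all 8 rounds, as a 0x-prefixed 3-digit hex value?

0x989

s_0 = plaintext = 0x57F
s_1 = Round(s_0, k_0) = 0x042
s_2 = Round(s_1, k_1) = 0x4C2
s_3 = Round(s_2, k_2) = 0xE02
s_4 = Round(s_3, k_3) = 0xD27
s_5 = Round(s_4, k_4) = 0xBC5
s_6 = Round(s_5, k_5) = 0x7F6
s_7 = Round(s_6, k_6) = 0x18F
s_8 = Round(s_7, k_7) = 0x989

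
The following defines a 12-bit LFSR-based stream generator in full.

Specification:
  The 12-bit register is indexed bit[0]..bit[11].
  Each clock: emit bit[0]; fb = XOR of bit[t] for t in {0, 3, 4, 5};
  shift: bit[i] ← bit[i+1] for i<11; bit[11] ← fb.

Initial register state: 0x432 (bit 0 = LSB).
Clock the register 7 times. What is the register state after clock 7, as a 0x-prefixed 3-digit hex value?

reg_0 = 0x432
clock 1: out=0, reg = 0x219
clock 2: out=1, reg = 0x90C
clock 3: out=0, reg = 0xC86
clock 4: out=0, reg = 0x643
clock 5: out=1, reg = 0xB21
clock 6: out=1, reg = 0x590
clock 7: out=0, reg = 0xAC8

0xAC8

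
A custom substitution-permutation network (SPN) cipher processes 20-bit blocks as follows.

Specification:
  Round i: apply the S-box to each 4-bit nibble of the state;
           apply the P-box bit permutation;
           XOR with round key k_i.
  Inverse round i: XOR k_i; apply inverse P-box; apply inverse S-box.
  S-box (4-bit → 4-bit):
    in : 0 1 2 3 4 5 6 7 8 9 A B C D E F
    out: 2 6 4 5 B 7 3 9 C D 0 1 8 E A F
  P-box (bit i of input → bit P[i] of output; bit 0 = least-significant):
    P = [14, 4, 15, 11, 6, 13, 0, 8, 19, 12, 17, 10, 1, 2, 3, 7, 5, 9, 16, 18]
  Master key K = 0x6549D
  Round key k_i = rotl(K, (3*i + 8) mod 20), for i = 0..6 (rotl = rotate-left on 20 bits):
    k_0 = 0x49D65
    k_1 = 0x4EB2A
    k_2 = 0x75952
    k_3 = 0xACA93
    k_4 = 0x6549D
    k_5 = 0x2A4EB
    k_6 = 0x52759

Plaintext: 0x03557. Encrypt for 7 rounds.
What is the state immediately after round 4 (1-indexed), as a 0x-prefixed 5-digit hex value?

0xD9B0A

s_0 = plaintext = 0x03557
s_1 = Round(s_0, k_0) = 0xEE72E
s_2 = Round(s_1, k_1) = 0x8E5BF
s_3 = Round(s_2, k_2) = 0x88186
s_4 = Round(s_3, k_3) = 0xD9B0A
s_5 = Round(s_4, k_4) = 0xB7617
s_6 = Round(s_5, k_5) = 0xADC48
s_7 = Round(s_6, k_6) = 0x58A95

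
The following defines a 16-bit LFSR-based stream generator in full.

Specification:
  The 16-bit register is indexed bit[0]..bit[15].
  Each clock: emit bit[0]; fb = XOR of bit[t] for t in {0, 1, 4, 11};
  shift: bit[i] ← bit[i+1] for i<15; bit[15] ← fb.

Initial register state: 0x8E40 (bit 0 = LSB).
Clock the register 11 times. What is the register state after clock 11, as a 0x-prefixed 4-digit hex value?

0xE6B1

reg_0 = 0x8E40
clock 1: out=0, reg = 0xC720
clock 2: out=0, reg = 0x6390
clock 3: out=0, reg = 0xB1C8
clock 4: out=0, reg = 0x58E4
clock 5: out=0, reg = 0xAC72
clock 6: out=0, reg = 0xD639
clock 7: out=1, reg = 0x6B1C
clock 8: out=0, reg = 0x358E
clock 9: out=0, reg = 0x9AC7
clock 10: out=1, reg = 0xCD63
clock 11: out=1, reg = 0xE6B1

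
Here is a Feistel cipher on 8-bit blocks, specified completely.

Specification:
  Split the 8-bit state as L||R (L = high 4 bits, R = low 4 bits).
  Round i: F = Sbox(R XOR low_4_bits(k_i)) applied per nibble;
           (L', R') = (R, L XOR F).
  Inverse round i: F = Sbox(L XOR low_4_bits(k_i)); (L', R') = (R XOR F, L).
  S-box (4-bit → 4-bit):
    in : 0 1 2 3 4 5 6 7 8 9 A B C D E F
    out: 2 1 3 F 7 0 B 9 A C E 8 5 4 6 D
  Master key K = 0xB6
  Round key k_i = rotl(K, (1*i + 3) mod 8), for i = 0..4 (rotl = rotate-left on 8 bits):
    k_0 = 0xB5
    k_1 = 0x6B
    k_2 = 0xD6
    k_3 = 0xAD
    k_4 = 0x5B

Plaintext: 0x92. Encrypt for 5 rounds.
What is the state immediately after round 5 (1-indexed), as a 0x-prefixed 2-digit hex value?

0x0D

s_0 = plaintext = 0x92
s_1 = Round(s_0, k_0) = 0x20
s_2 = Round(s_1, k_1) = 0x0A
s_3 = Round(s_2, k_2) = 0xA5
s_4 = Round(s_3, k_3) = 0x50
s_5 = Round(s_4, k_4) = 0x0D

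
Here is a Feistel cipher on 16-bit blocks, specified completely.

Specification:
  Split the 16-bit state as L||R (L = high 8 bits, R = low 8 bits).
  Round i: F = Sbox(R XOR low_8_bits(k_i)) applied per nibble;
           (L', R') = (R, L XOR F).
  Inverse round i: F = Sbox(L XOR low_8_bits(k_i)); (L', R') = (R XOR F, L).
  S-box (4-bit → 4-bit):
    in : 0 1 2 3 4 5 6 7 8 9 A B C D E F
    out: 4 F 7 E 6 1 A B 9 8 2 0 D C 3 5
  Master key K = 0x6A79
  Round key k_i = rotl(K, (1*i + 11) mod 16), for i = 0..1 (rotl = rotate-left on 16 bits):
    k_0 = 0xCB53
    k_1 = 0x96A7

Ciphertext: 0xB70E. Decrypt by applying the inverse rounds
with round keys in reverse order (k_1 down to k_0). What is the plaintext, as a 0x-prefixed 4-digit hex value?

s_0 = ciphertext = 0xB70E
s_1 = InvRound(s_0, k_1) = 0xFAB7
s_2 = InvRound(s_1, k_0) = 0x9FFA

0x9FFA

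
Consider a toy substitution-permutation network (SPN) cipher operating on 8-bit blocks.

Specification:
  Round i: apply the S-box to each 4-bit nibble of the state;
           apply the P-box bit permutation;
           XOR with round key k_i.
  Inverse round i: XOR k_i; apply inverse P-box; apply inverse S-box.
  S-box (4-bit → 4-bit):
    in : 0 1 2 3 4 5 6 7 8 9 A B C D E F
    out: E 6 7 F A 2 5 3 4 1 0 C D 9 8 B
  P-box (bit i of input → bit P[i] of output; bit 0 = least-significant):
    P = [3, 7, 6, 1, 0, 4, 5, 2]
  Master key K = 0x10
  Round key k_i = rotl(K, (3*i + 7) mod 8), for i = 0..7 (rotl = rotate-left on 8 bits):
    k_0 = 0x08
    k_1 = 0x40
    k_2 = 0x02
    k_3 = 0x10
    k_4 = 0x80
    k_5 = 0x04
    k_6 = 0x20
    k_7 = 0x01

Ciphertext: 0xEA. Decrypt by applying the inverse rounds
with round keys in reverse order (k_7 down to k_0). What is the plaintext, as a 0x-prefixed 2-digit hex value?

0xE1

s_0 = ciphertext = 0xEA
s_1 = InvRound(s_0, k_7) = 0x63
s_2 = InvRound(s_1, k_6) = 0x9B
s_3 = InvRound(s_2, k_5) = 0xFF
s_4 = InvRound(s_3, k_4) = 0x3C
s_5 = InvRound(s_4, k_3) = 0xB9
s_6 = InvRound(s_5, k_2) = 0x2F
s_7 = InvRound(s_6, k_1) = 0xCC
s_8 = InvRound(s_7, k_0) = 0xE1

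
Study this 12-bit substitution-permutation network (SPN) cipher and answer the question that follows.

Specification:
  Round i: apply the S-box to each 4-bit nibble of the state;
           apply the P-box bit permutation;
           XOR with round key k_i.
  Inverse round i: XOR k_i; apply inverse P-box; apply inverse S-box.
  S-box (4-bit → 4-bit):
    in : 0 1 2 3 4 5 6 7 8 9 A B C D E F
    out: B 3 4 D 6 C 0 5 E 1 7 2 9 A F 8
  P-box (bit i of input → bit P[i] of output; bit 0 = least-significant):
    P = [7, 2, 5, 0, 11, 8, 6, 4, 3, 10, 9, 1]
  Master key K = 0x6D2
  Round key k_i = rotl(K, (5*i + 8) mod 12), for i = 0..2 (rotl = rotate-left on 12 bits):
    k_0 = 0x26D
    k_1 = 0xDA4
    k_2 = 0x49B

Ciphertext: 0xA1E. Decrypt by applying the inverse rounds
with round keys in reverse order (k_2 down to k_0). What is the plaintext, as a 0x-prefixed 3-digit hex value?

s_0 = ciphertext = 0xA1E
s_1 = InvRound(s_0, k_2) = 0x490
s_2 = InvRound(s_1, k_1) = 0x604
s_3 = InvRound(s_2, k_0) = 0x125

0x125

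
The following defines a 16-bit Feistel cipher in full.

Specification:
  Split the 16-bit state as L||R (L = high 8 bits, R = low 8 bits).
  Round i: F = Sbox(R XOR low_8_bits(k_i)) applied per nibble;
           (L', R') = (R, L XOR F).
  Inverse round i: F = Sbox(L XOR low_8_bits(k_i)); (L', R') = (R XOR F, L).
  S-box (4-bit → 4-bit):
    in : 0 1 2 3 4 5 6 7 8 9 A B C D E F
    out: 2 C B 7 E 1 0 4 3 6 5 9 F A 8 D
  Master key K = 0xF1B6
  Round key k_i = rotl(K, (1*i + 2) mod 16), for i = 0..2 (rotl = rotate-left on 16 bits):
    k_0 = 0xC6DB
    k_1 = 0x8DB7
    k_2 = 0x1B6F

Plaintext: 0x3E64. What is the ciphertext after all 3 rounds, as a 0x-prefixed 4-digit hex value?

0xAA52

s_0 = plaintext = 0x3E64
s_1 = Round(s_0, k_0) = 0x64A3
s_2 = Round(s_1, k_1) = 0xA3AA
s_3 = Round(s_2, k_2) = 0xAA52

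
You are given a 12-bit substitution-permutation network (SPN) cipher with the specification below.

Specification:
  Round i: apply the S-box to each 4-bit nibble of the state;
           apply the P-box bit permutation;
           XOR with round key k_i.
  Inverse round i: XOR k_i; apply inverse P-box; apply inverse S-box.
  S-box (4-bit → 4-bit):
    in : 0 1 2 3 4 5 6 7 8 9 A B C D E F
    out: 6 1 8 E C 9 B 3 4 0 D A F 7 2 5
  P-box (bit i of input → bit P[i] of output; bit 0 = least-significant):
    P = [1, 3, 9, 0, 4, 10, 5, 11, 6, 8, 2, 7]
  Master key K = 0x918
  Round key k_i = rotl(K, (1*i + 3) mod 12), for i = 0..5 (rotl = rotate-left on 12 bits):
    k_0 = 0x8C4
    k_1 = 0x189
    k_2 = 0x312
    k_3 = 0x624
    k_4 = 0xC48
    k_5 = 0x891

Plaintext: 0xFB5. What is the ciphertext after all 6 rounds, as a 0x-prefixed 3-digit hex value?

s_0 = plaintext = 0xFB5
s_1 = Round(s_0, k_0) = 0x483
s_2 = Round(s_1, k_1) = 0x324
s_3 = Round(s_2, k_2) = 0x897
s_4 = Round(s_3, k_3) = 0x62A
s_5 = Round(s_4, k_4) = 0x78B
s_6 = Round(s_5, k_5) = 0x9F8

0x9F8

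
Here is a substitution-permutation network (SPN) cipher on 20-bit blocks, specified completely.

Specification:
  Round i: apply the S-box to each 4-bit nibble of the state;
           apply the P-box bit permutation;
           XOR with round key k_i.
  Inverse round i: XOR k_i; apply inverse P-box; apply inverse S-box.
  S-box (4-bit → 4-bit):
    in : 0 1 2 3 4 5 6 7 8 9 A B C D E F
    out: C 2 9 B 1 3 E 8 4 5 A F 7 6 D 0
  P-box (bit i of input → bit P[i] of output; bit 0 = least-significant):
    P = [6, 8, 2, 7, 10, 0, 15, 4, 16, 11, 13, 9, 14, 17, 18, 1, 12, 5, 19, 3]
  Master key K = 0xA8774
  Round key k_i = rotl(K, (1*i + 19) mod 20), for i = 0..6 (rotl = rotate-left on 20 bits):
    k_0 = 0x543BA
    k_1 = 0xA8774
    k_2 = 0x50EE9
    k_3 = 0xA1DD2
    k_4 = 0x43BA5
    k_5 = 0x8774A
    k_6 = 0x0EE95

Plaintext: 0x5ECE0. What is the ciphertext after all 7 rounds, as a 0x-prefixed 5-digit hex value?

0xE97AA

s_0 = plaintext = 0x5ECE0
s_1 = Round(s_0, k_0) = 0x0BF0C
s_2 = Round(s_1, k_1) = 0x4462A
s_3 = Round(s_2, k_2) = 0x57179
s_4 = Round(s_3, k_3) = 0xA05A4
s_5 = Round(s_4, k_4) = 0x133DE
s_6 = Round(s_5, k_5) = 0xBBDAD
s_7 = Round(s_6, k_6) = 0xE97AA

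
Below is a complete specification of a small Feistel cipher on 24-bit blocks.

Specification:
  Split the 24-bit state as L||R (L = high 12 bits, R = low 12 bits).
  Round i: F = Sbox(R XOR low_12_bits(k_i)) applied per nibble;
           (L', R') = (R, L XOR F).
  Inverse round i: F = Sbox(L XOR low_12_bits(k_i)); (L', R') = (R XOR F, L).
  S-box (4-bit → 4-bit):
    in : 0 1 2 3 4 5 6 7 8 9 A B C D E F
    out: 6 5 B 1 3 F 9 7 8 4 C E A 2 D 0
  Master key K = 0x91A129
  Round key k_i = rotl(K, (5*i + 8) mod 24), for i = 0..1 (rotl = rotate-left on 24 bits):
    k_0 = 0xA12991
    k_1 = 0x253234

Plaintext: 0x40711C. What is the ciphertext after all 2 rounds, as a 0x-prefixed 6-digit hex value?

0xC85CF9

s_0 = plaintext = 0x40711C
s_1 = Round(s_0, k_0) = 0x11CC85
s_2 = Round(s_1, k_1) = 0xC85CF9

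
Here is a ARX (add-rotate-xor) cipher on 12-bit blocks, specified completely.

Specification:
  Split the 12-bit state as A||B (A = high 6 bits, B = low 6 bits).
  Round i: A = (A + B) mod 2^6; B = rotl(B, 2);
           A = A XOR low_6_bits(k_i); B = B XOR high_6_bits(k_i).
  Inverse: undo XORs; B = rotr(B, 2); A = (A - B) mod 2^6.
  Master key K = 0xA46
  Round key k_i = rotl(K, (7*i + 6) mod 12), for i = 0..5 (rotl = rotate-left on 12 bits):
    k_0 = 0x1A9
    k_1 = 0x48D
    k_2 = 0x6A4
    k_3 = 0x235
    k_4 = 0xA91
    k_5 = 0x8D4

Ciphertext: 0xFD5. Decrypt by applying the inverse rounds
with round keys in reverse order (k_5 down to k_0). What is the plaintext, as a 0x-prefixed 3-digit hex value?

0x32C

s_0 = ciphertext = 0xFD5
s_1 = InvRound(s_0, k_5) = 0xFAD
s_2 = InvRound(s_1, k_4) = 0xFB1
s_3 = InvRound(s_2, k_3) = 0xB5E
s_4 = InvRound(s_3, k_2) = 0x201
s_5 = InvRound(s_4, k_1) = 0x474
s_6 = InvRound(s_5, k_0) = 0x32C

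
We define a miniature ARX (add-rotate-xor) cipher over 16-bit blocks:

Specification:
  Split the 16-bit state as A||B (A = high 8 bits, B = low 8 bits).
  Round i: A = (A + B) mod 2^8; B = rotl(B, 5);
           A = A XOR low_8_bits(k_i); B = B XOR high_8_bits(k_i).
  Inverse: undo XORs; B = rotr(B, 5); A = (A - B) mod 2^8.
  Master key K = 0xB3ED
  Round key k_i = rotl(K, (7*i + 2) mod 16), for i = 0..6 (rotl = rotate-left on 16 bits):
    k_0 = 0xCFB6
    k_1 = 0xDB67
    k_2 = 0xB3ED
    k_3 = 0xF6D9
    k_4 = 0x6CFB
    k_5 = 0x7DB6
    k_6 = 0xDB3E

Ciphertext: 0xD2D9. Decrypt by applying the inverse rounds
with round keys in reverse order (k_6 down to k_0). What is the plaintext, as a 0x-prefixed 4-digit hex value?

s_0 = ciphertext = 0xD2D9
s_1 = InvRound(s_0, k_6) = 0xDC10
s_2 = InvRound(s_1, k_5) = 0xFF6B
s_3 = InvRound(s_2, k_4) = 0xCC38
s_4 = InvRound(s_3, k_3) = 0x9F76
s_5 = InvRound(s_4, k_2) = 0x442E
s_6 = InvRound(s_5, k_1) = 0x74AF
s_7 = InvRound(s_6, k_0) = 0xBF03

0xBF03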